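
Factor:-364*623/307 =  - 2^2*7^2*13^1*89^1*307^ (-1 )=-226772/307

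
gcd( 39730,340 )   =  10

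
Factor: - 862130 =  - 2^1 *5^1*73^1 * 1181^1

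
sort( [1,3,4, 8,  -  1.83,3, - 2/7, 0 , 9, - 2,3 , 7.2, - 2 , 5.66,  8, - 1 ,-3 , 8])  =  [ -3 , - 2, - 2,-1.83 , - 1, - 2/7, 0 , 1, 3, 3,3, 4  ,  5.66, 7.2,8, 8, 8, 9]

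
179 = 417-238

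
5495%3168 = 2327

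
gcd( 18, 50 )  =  2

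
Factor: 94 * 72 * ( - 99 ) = - 2^4*3^4*11^1*47^1 = -  670032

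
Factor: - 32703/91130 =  - 2^ (  -  1)*3^1 * 5^(-1) * 11^1*13^ ( - 1)*701^ ( - 1) * 991^1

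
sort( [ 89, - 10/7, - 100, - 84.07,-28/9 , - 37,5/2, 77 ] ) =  [ - 100 ,  -  84.07, - 37, - 28/9, - 10/7 , 5/2, 77,89] 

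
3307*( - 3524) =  - 11653868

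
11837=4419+7418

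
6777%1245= 552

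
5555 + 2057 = 7612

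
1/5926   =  1/5926 =0.00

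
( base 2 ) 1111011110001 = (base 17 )1A6G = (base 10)7921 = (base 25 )CGL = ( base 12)4701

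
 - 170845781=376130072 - 546975853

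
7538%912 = 242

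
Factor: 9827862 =2^1*  3^1*11^2*13537^1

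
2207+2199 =4406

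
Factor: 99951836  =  2^2*23^1*1086433^1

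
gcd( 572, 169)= 13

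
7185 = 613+6572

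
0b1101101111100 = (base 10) 7036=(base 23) d6l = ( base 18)13cg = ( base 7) 26341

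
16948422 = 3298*5139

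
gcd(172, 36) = 4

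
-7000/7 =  - 1000 = - 1000.00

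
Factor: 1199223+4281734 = 5480957= 5480957^1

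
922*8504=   7840688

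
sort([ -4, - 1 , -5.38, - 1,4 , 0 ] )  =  [ - 5.38,  -  4, - 1 , -1 , 0, 4 ]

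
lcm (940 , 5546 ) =55460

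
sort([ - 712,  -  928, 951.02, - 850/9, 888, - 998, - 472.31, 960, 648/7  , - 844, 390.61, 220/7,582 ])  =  [  -  998, - 928, - 844, - 712,-472.31, - 850/9,220/7, 648/7, 390.61, 582, 888, 951.02,960] 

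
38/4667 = 38/4667= 0.01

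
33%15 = 3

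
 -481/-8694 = 481/8694 = 0.06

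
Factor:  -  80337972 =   -  2^2*3^1*11^1*13^1* 46817^1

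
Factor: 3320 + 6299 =9619=9619^1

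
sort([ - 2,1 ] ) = [ - 2,  1]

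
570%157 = 99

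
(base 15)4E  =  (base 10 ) 74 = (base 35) 24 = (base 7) 134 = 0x4A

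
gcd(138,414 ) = 138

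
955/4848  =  955/4848= 0.20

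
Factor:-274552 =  - 2^3*34319^1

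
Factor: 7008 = 2^5 *3^1 *73^1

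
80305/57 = 1408 + 49/57= 1408.86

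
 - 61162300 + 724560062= 663397762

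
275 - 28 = 247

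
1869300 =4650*402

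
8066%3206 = 1654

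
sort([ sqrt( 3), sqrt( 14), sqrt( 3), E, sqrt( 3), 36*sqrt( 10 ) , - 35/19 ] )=[- 35/19, sqrt(3),sqrt( 3 ),sqrt (3),E,  sqrt(14),36*sqrt(10)]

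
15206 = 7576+7630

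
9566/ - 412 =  - 24 + 161/206 = - 23.22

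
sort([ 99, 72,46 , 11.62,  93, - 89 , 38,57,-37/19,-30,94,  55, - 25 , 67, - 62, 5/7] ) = [ - 89 , - 62, - 30, - 25, - 37/19,5/7,11.62,38,46,  55, 57, 67,  72,93,94,99 ] 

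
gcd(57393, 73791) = 8199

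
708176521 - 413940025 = 294236496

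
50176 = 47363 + 2813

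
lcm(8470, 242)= 8470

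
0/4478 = 0 = 0.00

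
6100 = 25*244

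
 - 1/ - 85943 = 1/85943 = 0.00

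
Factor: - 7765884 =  - 2^2*3^2*7^1*30817^1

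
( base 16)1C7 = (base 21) 10E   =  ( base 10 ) 455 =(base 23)JI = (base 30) f5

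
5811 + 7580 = 13391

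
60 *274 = 16440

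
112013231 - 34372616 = 77640615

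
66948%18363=11859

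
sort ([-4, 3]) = [-4,3]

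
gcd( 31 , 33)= 1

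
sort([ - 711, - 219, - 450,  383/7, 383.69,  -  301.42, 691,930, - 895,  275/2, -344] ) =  [ - 895  ,-711, - 450, - 344, - 301.42,  -  219,383/7, 275/2, 383.69,691,930 ] 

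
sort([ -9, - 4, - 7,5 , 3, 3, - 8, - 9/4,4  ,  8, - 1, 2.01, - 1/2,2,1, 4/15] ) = [-9,- 8, - 7 , - 4,  -  9/4, - 1, - 1/2, 4/15, 1, 2,2.01, 3, 3,4 , 5, 8 ] 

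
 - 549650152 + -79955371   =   - 629605523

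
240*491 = 117840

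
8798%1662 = 488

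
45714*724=33096936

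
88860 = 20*4443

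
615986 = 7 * 87998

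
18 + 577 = 595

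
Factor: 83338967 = 83338967^1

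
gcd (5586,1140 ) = 114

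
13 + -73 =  - 60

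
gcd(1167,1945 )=389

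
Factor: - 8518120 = -2^3*5^1*13^1*16381^1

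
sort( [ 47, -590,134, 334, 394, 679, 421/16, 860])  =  [-590, 421/16 , 47,134, 334, 394 , 679, 860 ]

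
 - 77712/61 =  - 77712/61= - 1273.97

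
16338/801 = 5446/267 =20.40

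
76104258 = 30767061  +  45337197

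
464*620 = 287680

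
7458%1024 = 290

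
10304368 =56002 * 184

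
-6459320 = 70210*( -92 )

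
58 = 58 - 0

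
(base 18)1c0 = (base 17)1ED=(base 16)21c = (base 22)12c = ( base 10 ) 540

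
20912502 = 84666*247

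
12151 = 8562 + 3589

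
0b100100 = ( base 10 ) 36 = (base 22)1E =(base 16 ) 24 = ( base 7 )51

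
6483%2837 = 809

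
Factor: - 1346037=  - 3^1*7^1 * 11^1 * 5827^1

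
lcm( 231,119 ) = 3927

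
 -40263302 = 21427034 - 61690336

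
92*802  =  73784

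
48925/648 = 48925/648=75.50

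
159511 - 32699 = 126812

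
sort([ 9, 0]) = [ 0,  9]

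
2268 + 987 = 3255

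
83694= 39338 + 44356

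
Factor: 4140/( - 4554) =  - 10/11 = - 2^1 * 5^1*11^ ( - 1)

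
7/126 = 1/18 = 0.06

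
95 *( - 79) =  - 7505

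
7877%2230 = 1187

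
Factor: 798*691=2^1*3^1*7^1*19^1*691^1 = 551418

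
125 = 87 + 38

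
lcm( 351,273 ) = 2457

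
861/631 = 861/631  =  1.36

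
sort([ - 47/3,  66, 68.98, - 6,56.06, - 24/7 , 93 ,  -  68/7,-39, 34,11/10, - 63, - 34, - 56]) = [  -  63, - 56, - 39, - 34, - 47/3, - 68/7,  -  6 , - 24/7, 11/10,  34,56.06 , 66 , 68.98, 93]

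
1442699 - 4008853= - 2566154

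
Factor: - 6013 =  - 7^1*859^1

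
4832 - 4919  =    -  87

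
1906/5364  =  953/2682 = 0.36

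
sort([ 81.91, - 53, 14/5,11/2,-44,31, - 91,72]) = [ - 91, -53,-44,14/5, 11/2,31,  72, 81.91]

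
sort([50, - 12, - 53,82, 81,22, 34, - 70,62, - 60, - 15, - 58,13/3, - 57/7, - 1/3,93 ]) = [ - 70, - 60, - 58 , - 53, - 15, - 12, - 57/7, - 1/3, 13/3,22,34,50, 62, 81 , 82,93 ]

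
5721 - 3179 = 2542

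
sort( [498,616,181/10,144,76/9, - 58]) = [ - 58,76/9,  181/10,144,498,616]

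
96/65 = 96/65 = 1.48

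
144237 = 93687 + 50550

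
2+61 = 63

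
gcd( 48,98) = 2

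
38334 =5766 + 32568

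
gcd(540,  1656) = 36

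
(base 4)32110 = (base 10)916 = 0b1110010100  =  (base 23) 1gj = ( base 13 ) 556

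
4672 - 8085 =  - 3413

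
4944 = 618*8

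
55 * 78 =4290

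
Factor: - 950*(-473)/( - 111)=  - 2^1*3^( - 1 )*5^2*11^1*19^1*37^ ( - 1 )*43^1=-449350/111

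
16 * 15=240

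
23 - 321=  - 298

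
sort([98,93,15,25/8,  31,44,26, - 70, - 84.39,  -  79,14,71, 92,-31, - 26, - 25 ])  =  [-84.39  , - 79, - 70,  -  31, - 26, - 25,  25/8, 14,15,26,31,44,71,92,93,98 ] 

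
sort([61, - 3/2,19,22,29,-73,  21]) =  [ - 73, - 3/2, 19,21, 22,29,61]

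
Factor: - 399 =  - 3^1*7^1*19^1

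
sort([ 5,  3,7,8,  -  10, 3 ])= [-10,3, 3,5,7,8] 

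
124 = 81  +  43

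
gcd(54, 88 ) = 2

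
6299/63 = 6299/63 = 99.98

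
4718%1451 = 365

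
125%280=125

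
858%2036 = 858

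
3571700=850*4202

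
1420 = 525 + 895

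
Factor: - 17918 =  - 2^1*17^2* 31^1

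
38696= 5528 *7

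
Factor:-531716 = -2^2*132929^1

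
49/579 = 49/579 = 0.08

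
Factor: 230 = 2^1*5^1*23^1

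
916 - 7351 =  - 6435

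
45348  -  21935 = 23413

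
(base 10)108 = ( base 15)73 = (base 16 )6c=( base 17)66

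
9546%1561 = 180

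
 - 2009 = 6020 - 8029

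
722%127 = 87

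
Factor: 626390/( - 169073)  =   - 2^1*5^1*23^( - 1 )*7351^( - 1)*62639^1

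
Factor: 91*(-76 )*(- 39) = 2^2*3^1*7^1*13^2*19^1=269724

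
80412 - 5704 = 74708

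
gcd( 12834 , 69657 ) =93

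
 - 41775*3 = - 125325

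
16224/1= 16224 = 16224.00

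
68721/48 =22907/16 = 1431.69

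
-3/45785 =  - 3/45785 = - 0.00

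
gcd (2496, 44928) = 2496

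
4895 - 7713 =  - 2818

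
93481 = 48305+45176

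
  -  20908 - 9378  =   - 30286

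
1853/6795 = 1853/6795 =0.27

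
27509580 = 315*87332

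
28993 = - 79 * ( - 367) 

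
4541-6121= - 1580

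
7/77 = 1/11 = 0.09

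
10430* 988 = 10304840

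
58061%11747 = 11073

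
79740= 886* 90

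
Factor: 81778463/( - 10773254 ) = - 2^( - 1) * 13^1*29^1*503^( - 1 )*10709^( - 1 )  *  216919^1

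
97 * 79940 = 7754180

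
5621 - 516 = 5105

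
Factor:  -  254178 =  - 2^1*3^5*523^1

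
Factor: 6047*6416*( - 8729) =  - 2^4*7^1*29^1*43^1 * 401^1*6047^1 = - 338663831408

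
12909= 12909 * 1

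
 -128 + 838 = 710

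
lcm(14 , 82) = 574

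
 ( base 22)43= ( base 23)3M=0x5B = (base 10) 91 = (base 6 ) 231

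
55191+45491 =100682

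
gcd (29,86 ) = 1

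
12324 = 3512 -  - 8812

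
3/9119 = 3/9119 =0.00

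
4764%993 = 792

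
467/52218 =467/52218 = 0.01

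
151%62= 27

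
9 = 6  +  3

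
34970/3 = 11656+2/3 = 11656.67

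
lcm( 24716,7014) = 519036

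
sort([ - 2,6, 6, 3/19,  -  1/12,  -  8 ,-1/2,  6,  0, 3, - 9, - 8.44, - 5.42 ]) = [ - 9,-8.44, - 8, -5.42, - 2, - 1/2,- 1/12 , 0, 3/19,3,6,6,  6]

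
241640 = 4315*56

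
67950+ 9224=77174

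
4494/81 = 55 + 13/27 = 55.48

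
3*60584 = 181752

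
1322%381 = 179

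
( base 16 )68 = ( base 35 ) 2y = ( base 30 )3E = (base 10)104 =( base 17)62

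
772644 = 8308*93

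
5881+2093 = 7974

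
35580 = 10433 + 25147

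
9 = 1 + 8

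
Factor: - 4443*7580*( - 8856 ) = 298251836640 = 2^5*3^4 * 5^1*41^1*379^1*1481^1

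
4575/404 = 11+131/404 = 11.32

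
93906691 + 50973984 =144880675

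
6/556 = 3/278 =0.01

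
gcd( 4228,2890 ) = 2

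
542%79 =68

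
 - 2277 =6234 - 8511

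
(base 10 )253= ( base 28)91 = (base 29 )8L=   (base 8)375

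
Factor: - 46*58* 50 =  - 2^3*5^2*23^1*29^1 = - 133400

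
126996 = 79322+47674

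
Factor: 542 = 2^1 * 271^1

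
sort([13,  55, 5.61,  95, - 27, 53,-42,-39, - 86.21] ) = [ - 86.21,  -  42, - 39,-27, 5.61,13,53, 55,95 ]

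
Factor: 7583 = 7583^1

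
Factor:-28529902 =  - 2^1  *79^1*180569^1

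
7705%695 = 60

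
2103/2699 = 2103/2699 =0.78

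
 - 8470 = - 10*847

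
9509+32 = 9541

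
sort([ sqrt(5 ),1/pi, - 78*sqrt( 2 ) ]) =[  -  78*sqrt(2), 1/pi, sqrt(5 )]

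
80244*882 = 70775208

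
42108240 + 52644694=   94752934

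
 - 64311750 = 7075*(  -  9090)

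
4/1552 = 1/388 = 0.00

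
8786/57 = 8786/57  =  154.14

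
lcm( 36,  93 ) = 1116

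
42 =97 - 55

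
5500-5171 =329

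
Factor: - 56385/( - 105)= 537  =  3^1*179^1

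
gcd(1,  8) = 1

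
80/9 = 8 + 8/9 = 8.89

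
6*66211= 397266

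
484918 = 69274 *7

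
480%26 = 12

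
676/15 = 45 + 1/15 = 45.07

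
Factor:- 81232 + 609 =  - 37^1*2179^1 = - 80623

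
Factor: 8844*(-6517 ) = - 2^2*3^1*7^3*11^1*19^1*67^1 = - 57636348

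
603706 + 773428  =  1377134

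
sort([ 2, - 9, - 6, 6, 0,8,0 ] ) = [ - 9,-6,  0, 0  ,  2, 6, 8 ] 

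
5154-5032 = 122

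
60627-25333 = 35294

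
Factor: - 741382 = - 2^1*23^1*71^1*227^1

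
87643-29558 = 58085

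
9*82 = 738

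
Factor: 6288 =2^4 * 3^1*131^1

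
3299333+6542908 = 9842241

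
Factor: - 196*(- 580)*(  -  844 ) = -2^6 * 5^1*7^2*29^1*211^1  =  -95945920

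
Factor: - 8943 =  - 3^1*11^1*271^1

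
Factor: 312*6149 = 2^3*3^1*11^1*13^2*43^1 = 1918488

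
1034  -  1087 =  - 53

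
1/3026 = 1/3026=0.00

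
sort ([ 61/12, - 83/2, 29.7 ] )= [ - 83/2,61/12,29.7]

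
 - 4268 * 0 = 0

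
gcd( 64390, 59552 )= 2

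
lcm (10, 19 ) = 190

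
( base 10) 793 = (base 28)109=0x319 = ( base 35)MN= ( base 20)1JD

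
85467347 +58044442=143511789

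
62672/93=62672/93 = 673.89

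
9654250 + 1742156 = 11396406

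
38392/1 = 38392 = 38392.00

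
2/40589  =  2/40589 = 0.00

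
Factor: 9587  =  9587^1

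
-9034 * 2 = -18068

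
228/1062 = 38/177 = 0.21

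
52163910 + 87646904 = 139810814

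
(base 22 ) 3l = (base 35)2H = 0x57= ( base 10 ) 87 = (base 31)2P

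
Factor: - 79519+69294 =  - 5^2*409^1 =- 10225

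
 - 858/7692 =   -  143/1282 = - 0.11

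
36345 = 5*7269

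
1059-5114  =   - 4055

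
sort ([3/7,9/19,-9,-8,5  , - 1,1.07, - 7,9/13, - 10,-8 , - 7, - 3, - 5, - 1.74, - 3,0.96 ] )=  [ - 10, - 9, - 8, - 8, - 7, - 7, - 5, - 3, - 3, - 1.74, - 1 , 3/7,9/19, 9/13, 0.96,1.07,5]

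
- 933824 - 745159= - 1678983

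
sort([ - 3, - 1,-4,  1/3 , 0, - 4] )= [ - 4,-4, - 3,  -  1,  0, 1/3]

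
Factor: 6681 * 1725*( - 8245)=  - 95021357625 = - 3^2 * 5^3*17^2 * 23^1*97^1* 131^1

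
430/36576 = 215/18288  =  0.01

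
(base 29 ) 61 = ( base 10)175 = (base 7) 340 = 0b10101111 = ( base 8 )257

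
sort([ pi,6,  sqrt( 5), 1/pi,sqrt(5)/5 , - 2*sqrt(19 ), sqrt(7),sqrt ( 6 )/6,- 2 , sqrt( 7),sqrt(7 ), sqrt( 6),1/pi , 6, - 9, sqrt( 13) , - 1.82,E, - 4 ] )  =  [-9, - 2*sqrt(19), - 4, - 2, - 1.82,1/pi,  1/pi, sqrt(6)/6,sqrt(5) /5, sqrt( 5),sqrt(6),sqrt(7),sqrt( 7) , sqrt(7), E,  pi,sqrt(13 ),6, 6] 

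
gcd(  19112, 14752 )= 8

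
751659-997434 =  - 245775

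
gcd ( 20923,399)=7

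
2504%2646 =2504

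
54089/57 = 948  +  53/57 = 948.93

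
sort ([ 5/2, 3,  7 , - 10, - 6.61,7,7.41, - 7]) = [ - 10, - 7, - 6.61,5/2,3, 7,7,7.41 ] 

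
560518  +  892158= 1452676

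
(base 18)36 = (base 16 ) 3C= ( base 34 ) 1Q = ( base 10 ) 60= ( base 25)2a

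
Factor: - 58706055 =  - 3^2 *5^1*41^1 * 47^1*677^1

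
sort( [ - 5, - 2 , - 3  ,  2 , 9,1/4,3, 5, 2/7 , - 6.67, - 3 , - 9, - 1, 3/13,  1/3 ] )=[ - 9, - 6.67,-5 ,-3, - 3,-2, -1,  3/13,  1/4, 2/7,1/3,2, 3, 5, 9]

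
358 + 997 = 1355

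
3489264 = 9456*369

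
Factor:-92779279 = - 92779279^1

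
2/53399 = 2/53399 = 0.00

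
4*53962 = 215848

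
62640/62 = 1010 + 10/31=1010.32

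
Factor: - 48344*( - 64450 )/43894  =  1557885400/21947= 2^3*5^2*17^( - 1 )*1289^1*1291^ ( - 1) *6043^1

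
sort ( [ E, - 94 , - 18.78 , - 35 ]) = [ - 94,  -  35, -18.78, E] 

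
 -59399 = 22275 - 81674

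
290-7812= -7522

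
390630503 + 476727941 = 867358444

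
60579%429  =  90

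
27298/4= 6824+1/2= 6824.50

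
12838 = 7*1834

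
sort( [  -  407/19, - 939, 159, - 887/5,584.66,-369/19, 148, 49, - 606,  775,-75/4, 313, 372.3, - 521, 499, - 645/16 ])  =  [-939,- 606,-521 ,  -  887/5, - 645/16,-407/19,-369/19,-75/4,49,148, 159, 313,  372.3,  499, 584.66,775 ]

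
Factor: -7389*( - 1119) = 3^3 * 373^1*821^1 = 8268291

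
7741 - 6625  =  1116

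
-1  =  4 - 5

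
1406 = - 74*( - 19) 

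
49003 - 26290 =22713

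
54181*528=28607568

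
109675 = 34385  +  75290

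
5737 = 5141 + 596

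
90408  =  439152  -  348744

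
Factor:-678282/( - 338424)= 2^( - 2 ) * 11^1* 43^1*59^(-1) = 473/236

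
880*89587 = 78836560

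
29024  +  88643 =117667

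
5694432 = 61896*92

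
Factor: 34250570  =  2^1*5^1*223^1*15359^1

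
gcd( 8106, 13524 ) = 42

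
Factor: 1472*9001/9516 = 3312368/2379=2^4*3^ ( - 1 )*13^( - 1 )*23^1*61^( - 1 )*9001^1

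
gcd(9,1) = 1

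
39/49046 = 39/49046 = 0.00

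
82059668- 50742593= 31317075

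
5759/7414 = 5759/7414 = 0.78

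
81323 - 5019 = 76304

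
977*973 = 950621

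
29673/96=309 + 3/32 = 309.09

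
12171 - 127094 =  - 114923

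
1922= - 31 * (-62 )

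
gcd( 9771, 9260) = 1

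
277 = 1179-902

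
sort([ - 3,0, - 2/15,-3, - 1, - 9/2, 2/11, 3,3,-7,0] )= [ - 7,-9/2,-3, - 3, - 1, - 2/15,0,  0 , 2/11,3,  3]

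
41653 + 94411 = 136064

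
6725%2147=284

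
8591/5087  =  1+3504/5087= 1.69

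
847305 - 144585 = 702720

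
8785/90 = 97 + 11/18=97.61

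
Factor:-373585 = - 5^1*74717^1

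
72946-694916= -621970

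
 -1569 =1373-2942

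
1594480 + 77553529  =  79148009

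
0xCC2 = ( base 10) 3266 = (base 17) b52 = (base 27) 4CQ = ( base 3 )11110222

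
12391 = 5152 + 7239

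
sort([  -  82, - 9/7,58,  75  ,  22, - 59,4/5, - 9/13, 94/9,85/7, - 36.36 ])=[ -82, - 59, - 36.36,-9/7, - 9/13,4/5,94/9,85/7,22,58,75]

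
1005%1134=1005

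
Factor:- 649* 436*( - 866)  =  2^3*11^1*59^1*109^1*433^1 = 245046824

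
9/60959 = 9/60959=0.00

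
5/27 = 5/27 =0.19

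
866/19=45 + 11/19  =  45.58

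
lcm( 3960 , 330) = 3960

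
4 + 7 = 11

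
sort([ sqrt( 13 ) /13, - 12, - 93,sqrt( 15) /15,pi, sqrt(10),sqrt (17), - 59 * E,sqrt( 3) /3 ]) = [ - 59*E, - 93, - 12, sqrt( 15) /15, sqrt (13) /13 , sqrt( 3 ) /3 , pi,  sqrt(10),sqrt ( 17 )]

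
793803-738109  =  55694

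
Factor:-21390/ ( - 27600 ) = 2^( - 3 )*5^ ( - 1 )*31^1 = 31/40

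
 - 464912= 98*( - 4744)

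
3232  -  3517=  - 285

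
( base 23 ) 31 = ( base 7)130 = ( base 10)70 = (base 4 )1012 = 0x46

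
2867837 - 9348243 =  -  6480406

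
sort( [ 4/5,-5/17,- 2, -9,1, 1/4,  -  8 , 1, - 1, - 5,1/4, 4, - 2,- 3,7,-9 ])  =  [  -  9, - 9, - 8,- 5 , - 3 , - 2, - 2, -1, - 5/17,1/4,1/4,4/5,1 , 1, 4,7]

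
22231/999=22 + 253/999 =22.25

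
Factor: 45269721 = 3^2*7^1*113^1 * 6359^1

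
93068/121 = 93068/121 =769.16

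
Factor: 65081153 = 65081153^1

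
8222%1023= 38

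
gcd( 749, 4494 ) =749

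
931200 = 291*3200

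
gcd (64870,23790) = 130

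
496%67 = 27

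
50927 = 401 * 127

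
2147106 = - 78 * ( - 27527)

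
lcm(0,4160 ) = 0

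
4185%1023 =93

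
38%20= 18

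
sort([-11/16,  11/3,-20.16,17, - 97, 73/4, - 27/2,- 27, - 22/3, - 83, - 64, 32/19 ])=[ - 97,  -  83, - 64,-27,-20.16,-27/2,  -  22/3,  -  11/16,32/19,11/3,17,73/4 ] 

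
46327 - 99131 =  - 52804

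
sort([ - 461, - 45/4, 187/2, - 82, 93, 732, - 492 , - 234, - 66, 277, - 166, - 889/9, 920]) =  [ - 492 ,  -  461, - 234 , - 166, - 889/9, - 82, - 66, - 45/4,93, 187/2, 277, 732,920]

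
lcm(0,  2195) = 0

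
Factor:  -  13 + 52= 3^1*13^1 = 39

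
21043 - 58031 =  -36988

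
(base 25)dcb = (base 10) 8436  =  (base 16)20f4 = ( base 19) 1470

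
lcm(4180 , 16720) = 16720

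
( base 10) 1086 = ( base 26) 1fk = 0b10000111110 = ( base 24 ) 1l6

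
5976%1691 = 903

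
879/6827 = 879/6827=0.13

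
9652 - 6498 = 3154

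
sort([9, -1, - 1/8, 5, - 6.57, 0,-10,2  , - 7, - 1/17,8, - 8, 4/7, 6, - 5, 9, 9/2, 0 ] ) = [ - 10,  -  8, - 7, - 6.57, - 5 ,  -  1, - 1/8,  -  1/17, 0,0, 4/7,2, 9/2,5, 6, 8 , 9 , 9]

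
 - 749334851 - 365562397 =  - 1114897248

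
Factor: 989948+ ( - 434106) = 555842 = 2^1*7^1*39703^1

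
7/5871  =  7/5871 = 0.00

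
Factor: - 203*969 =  - 3^1*7^1*17^1*19^1*29^1 = - 196707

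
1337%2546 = 1337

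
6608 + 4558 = 11166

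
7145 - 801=6344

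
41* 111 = 4551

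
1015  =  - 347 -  - 1362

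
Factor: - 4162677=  - 3^1*971^1 * 1429^1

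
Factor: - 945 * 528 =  - 498960 = - 2^4*3^4*5^1*7^1*11^1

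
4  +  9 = 13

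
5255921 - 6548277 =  -1292356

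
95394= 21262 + 74132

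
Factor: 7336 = 2^3*7^1*131^1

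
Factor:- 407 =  - 11^1* 37^1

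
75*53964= 4047300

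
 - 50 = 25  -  75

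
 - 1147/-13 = 88  +  3/13 = 88.23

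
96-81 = 15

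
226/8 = 28 + 1/4 = 28.25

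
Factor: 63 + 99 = 162  =  2^1*3^4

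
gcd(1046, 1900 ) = 2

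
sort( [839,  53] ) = [ 53, 839 ]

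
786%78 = 6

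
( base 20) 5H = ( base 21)5C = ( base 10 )117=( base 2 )1110101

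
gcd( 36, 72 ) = 36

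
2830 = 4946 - 2116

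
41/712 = 41/712  =  0.06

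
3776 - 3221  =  555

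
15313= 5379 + 9934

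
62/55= 1+7/55=1.13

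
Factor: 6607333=2459^1*2687^1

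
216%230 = 216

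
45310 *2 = 90620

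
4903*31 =151993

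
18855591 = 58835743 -39980152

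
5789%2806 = 177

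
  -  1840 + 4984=3144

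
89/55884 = 89/55884 = 0.00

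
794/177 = 794/177  =  4.49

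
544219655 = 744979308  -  200759653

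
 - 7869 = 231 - 8100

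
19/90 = 19/90 = 0.21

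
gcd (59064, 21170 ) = 2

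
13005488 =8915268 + 4090220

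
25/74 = 25/74 = 0.34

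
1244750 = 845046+399704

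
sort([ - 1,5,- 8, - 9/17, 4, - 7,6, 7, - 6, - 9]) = [  -  9, -8, - 7, - 6,  -  1 , - 9/17,  4,  5, 6, 7] 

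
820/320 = 41/16= 2.56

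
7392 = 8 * 924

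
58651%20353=17945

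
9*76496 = 688464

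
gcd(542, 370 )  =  2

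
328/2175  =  328/2175 = 0.15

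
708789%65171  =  57079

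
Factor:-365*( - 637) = 5^1*7^2*13^1*73^1 = 232505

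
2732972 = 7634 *358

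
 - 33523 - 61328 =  -94851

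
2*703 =1406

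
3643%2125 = 1518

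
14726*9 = 132534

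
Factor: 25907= 7^1 * 3701^1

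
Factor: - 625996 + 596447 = -29549= - 13^1*2273^1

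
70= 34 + 36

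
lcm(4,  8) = 8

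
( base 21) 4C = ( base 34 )2s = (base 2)1100000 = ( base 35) 2Q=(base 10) 96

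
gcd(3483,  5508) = 81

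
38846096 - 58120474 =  - 19274378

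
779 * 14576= 11354704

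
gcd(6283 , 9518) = 1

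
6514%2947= 620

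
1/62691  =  1/62691=0.00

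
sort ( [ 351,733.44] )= [351,  733.44] 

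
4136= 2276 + 1860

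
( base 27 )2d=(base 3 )2111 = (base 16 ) 43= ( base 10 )67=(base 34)1X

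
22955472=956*24012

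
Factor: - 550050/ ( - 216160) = 2^ (-4)*3^1 * 5^1* 7^( -1 )*19^1 = 285/112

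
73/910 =73/910= 0.08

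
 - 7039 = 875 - 7914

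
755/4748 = 755/4748 = 0.16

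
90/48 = 1 + 7/8 = 1.88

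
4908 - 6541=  - 1633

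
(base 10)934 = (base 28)15a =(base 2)1110100110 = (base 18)2FG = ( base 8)1646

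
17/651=17/651 = 0.03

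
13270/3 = 13270/3 = 4423.33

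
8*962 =7696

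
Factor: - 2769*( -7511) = 20797959 = 3^1*7^1*13^1* 29^1*37^1 * 71^1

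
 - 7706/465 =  - 17 + 199/465 = - 16.57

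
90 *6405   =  576450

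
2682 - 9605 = -6923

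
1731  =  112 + 1619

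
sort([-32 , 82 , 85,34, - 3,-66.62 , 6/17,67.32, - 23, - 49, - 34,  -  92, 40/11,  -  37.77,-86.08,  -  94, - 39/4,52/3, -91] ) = [-94  , - 92 , - 91,- 86.08, - 66.62, - 49,-37.77, - 34, - 32, - 23, - 39/4 , - 3, 6/17,40/11,52/3 , 34, 67.32,82,85] 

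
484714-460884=23830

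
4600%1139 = 44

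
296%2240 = 296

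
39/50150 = 39/50150 = 0.00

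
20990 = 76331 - 55341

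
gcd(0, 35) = 35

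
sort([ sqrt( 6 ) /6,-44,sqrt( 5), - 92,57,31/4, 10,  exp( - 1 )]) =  [- 92, - 44, exp(- 1 ), sqrt(6)/6,sqrt(5 ), 31/4 , 10,57] 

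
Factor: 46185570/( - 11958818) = -3^2 * 5^1*513173^1 * 5979409^(-1) = - 23092785/5979409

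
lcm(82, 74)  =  3034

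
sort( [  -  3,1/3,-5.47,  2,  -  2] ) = [ - 5.47, - 3, - 2 , 1/3,2]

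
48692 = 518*94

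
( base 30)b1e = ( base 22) kc0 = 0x26d8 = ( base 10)9944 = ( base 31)aao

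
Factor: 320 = 2^6*5^1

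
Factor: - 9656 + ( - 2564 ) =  - 2^2*5^1*13^1*47^1 = - 12220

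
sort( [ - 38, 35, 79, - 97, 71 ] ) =[ - 97,-38, 35,71,79]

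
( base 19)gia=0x17F0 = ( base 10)6128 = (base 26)91i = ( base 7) 23603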